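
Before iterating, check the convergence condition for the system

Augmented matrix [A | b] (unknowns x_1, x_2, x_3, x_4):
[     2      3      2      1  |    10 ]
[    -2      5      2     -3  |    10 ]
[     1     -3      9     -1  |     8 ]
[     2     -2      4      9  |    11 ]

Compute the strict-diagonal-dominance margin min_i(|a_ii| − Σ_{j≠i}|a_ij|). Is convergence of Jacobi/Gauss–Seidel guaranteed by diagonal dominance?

row 1: |2| − (3+2+1) = -4
row 2: |5| − (2+2+3) = -2
row 3: |9| − (1+3+1) = 4
row 4: |9| − (2+2+4) = 1
minimum over rows = -4 → not strictly diagonally dominant

-4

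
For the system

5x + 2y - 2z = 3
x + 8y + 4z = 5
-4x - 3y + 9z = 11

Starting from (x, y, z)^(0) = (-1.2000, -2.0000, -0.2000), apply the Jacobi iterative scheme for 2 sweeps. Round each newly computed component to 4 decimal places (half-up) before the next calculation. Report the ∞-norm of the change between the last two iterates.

Iteration 1:
  x = (3 - (2)·-2.0000 - (-2)·-0.2000) / (5) = 1.3200
  y = (5 - (1)·-1.2000 - (4)·-0.2000) / (8) = 0.8750
  z = (11 - (-4)·-1.2000 - (-3)·-2.0000) / (9) = 0.0222
Iteration 2:
  x = (3 - (2)·0.8750 - (-2)·0.0222) / (5) = 0.2589
  y = (5 - (1)·1.3200 - (4)·0.0222) / (8) = 0.4489
  z = (11 - (-4)·1.3200 - (-3)·0.8750) / (9) = 2.1006
Change: (-1.0611, -0.4261, 2.0784) → max |·| = 2.0784

2.0784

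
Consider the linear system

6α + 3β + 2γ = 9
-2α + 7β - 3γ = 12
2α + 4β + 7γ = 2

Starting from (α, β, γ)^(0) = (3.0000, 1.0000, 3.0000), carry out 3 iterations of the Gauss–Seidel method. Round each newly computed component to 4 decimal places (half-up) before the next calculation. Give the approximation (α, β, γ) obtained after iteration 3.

Iteration 1:
  α = (9 - (3)·1.0000 - (2)·3.0000) / (6) = 0.0000
  β = (12 - (-2)·0.0000 - (-3)·3.0000) / (7) = 3.0000
  γ = (2 - (2)·0.0000 - (4)·3.0000) / (7) = -1.4286
Iteration 2:
  α = (9 - (3)·3.0000 - (2)·-1.4286) / (6) = 0.4762
  β = (12 - (-2)·0.4762 - (-3)·-1.4286) / (7) = 1.2381
  γ = (2 - (2)·0.4762 - (4)·1.2381) / (7) = -0.5578
Iteration 3:
  α = (9 - (3)·1.2381 - (2)·-0.5578) / (6) = 1.0669
  β = (12 - (-2)·1.0669 - (-3)·-0.5578) / (7) = 1.7801
  γ = (2 - (2)·1.0669 - (4)·1.7801) / (7) = -1.0363

(1.0669, 1.7801, -1.0363)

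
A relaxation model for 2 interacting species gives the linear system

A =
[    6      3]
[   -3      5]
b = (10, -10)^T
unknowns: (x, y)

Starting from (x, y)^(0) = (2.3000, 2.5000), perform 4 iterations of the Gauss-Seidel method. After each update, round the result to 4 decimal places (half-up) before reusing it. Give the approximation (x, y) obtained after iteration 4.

Iteration 1:
  x = (10 - (3)·2.5000) / (6) = 0.4167
  y = (-10 - (-3)·0.4167) / (5) = -1.7500
Iteration 2:
  x = (10 - (3)·-1.7500) / (6) = 2.5417
  y = (-10 - (-3)·2.5417) / (5) = -0.4750
Iteration 3:
  x = (10 - (3)·-0.4750) / (6) = 1.9042
  y = (-10 - (-3)·1.9042) / (5) = -0.8575
Iteration 4:
  x = (10 - (3)·-0.8575) / (6) = 2.0954
  y = (-10 - (-3)·2.0954) / (5) = -0.7428

(2.0954, -0.7428)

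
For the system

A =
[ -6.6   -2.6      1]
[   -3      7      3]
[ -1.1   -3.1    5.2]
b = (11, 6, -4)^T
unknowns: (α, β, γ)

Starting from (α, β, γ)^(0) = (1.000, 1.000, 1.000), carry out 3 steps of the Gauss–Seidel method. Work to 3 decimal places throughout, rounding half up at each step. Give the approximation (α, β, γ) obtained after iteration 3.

(-2.057, 0.278, -1.039)

Iteration 1:
  α = (11 - (-2.6)·1.000 - (1)·1.000) / (-6.6) = -1.909
  β = (6 - (-3)·-1.909 - (3)·1.000) / (7) = -0.390
  γ = (-4 - (-1.1)·-1.909 - (-3.1)·-0.390) / (5.2) = -1.406
Iteration 2:
  α = (11 - (-2.6)·-0.390 - (1)·-1.406) / (-6.6) = -1.726
  β = (6 - (-3)·-1.726 - (3)·-1.406) / (7) = 0.720
  γ = (-4 - (-1.1)·-1.726 - (-3.1)·0.720) / (5.2) = -0.705
Iteration 3:
  α = (11 - (-2.6)·0.720 - (1)·-0.705) / (-6.6) = -2.057
  β = (6 - (-3)·-2.057 - (3)·-0.705) / (7) = 0.278
  γ = (-4 - (-1.1)·-2.057 - (-3.1)·0.278) / (5.2) = -1.039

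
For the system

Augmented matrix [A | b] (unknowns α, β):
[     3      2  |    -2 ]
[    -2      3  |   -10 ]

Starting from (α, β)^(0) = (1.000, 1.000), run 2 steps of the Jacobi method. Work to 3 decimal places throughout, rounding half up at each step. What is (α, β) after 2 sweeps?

(1.111, -4.222)

Iteration 1:
  α = (-2 - (2)·1.000) / (3) = -1.333
  β = (-10 - (-2)·1.000) / (3) = -2.667
Iteration 2:
  α = (-2 - (2)·-2.667) / (3) = 1.111
  β = (-10 - (-2)·-1.333) / (3) = -4.222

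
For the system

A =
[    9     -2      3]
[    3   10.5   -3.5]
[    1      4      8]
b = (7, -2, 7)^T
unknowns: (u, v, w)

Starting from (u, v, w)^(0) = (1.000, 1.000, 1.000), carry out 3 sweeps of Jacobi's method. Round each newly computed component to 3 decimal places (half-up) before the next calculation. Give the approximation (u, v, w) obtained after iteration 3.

Iteration 1:
  u = (7 - (-2)·1.000 - (3)·1.000) / (9) = 0.667
  v = (-2 - (3)·1.000 - (-3.5)·1.000) / (10.5) = -0.143
  w = (7 - (1)·1.000 - (4)·1.000) / (8) = 0.250
Iteration 2:
  u = (7 - (-2)·-0.143 - (3)·0.250) / (9) = 0.663
  v = (-2 - (3)·0.667 - (-3.5)·0.250) / (10.5) = -0.298
  w = (7 - (1)·0.667 - (4)·-0.143) / (8) = 0.863
Iteration 3:
  u = (7 - (-2)·-0.298 - (3)·0.863) / (9) = 0.424
  v = (-2 - (3)·0.663 - (-3.5)·0.863) / (10.5) = -0.092
  w = (7 - (1)·0.663 - (4)·-0.298) / (8) = 0.941

(0.424, -0.092, 0.941)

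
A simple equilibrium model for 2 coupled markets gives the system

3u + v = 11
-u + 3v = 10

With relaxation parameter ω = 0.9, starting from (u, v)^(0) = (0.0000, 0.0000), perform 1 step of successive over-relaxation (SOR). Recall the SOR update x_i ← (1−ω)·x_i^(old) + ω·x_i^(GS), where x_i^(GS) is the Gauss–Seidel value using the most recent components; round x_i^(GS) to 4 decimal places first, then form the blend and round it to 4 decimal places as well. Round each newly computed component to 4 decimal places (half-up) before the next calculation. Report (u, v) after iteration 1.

Iteration 1:
  u: GS value = (11 - (1)·0.0000) / (3) = 3.6667;  u ← (1−ω)·0.0000 + ω·3.6667 = 3.3000
  v: GS value = (10 - (-1)·3.3000) / (3) = 4.4333;  v ← (1−ω)·0.0000 + ω·4.4333 = 3.9900

(3.3000, 3.9900)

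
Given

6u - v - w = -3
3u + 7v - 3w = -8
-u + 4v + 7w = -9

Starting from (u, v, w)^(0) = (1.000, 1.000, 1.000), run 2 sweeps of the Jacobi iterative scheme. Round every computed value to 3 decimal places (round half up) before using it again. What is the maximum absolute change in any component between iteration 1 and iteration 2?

1.058

Iteration 1:
  u = (-3 - (-1)·1.000 - (-1)·1.000) / (6) = -0.167
  v = (-8 - (3)·1.000 - (-3)·1.000) / (7) = -1.143
  w = (-9 - (-1)·1.000 - (4)·1.000) / (7) = -1.714
Iteration 2:
  u = (-3 - (-1)·-1.143 - (-1)·-1.714) / (6) = -0.976
  v = (-8 - (3)·-0.167 - (-3)·-1.714) / (7) = -1.806
  w = (-9 - (-1)·-0.167 - (4)·-1.143) / (7) = -0.656
Change: (-0.809, -0.663, 1.058) → max |·| = 1.058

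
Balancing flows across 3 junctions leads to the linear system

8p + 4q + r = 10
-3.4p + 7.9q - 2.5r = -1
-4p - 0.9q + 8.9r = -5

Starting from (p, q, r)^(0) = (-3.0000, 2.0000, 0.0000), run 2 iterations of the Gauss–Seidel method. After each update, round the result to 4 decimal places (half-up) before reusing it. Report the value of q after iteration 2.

Iteration 1:
  p = (10 - (4)·2.0000 - (1)·0.0000) / (8) = 0.2500
  q = (-1 - (-3.4)·0.2500 - (-2.5)·0.0000) / (7.9) = -0.0190
  r = (-5 - (-4)·0.2500 - (-0.9)·-0.0190) / (8.9) = -0.4514
Iteration 2:
  p = (10 - (4)·-0.0190 - (1)·-0.4514) / (8) = 1.3159
  q = (-1 - (-3.4)·1.3159 - (-2.5)·-0.4514) / (7.9) = 0.2969
  r = (-5 - (-4)·1.3159 - (-0.9)·0.2969) / (8.9) = 0.0596

0.2969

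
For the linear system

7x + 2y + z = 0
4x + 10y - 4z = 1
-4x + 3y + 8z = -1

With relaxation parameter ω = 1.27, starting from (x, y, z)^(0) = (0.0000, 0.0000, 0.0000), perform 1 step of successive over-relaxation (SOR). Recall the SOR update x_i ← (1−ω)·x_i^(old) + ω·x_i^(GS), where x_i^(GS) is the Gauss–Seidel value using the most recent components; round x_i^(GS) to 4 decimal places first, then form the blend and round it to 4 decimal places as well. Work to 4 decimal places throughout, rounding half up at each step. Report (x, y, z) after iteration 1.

Iteration 1:
  x: GS value = (0 - (2)·0.0000 - (1)·0.0000) / (7) = 0.0000;  x ← (1−ω)·0.0000 + ω·0.0000 = 0.0000
  y: GS value = (1 - (4)·0.0000 - (-4)·0.0000) / (10) = 0.1000;  y ← (1−ω)·0.0000 + ω·0.1000 = 0.1270
  z: GS value = (-1 - (-4)·0.0000 - (3)·0.1270) / (8) = -0.1726;  z ← (1−ω)·0.0000 + ω·-0.1726 = -0.2192

(0.0000, 0.1270, -0.2192)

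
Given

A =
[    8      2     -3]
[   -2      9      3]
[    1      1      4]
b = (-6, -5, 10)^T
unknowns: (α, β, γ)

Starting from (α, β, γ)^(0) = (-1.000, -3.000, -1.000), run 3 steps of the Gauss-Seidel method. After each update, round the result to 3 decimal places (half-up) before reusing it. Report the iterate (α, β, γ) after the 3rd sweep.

(0.629, -1.336, 2.677)

Iteration 1:
  α = (-6 - (2)·-3.000 - (-3)·-1.000) / (8) = -0.375
  β = (-5 - (-2)·-0.375 - (3)·-1.000) / (9) = -0.306
  γ = (10 - (1)·-0.375 - (1)·-0.306) / (4) = 2.670
Iteration 2:
  α = (-6 - (2)·-0.306 - (-3)·2.670) / (8) = 0.328
  β = (-5 - (-2)·0.328 - (3)·2.670) / (9) = -1.373
  γ = (10 - (1)·0.328 - (1)·-1.373) / (4) = 2.761
Iteration 3:
  α = (-6 - (2)·-1.373 - (-3)·2.761) / (8) = 0.629
  β = (-5 - (-2)·0.629 - (3)·2.761) / (9) = -1.336
  γ = (10 - (1)·0.629 - (1)·-1.336) / (4) = 2.677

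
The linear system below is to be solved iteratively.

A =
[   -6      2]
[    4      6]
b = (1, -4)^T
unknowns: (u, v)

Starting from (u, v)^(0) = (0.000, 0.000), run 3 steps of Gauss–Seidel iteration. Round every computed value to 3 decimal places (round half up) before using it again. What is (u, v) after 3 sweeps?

Iteration 1:
  u = (1 - (2)·0.000) / (-6) = -0.167
  v = (-4 - (4)·-0.167) / (6) = -0.555
Iteration 2:
  u = (1 - (2)·-0.555) / (-6) = -0.352
  v = (-4 - (4)·-0.352) / (6) = -0.432
Iteration 3:
  u = (1 - (2)·-0.432) / (-6) = -0.311
  v = (-4 - (4)·-0.311) / (6) = -0.459

(-0.311, -0.459)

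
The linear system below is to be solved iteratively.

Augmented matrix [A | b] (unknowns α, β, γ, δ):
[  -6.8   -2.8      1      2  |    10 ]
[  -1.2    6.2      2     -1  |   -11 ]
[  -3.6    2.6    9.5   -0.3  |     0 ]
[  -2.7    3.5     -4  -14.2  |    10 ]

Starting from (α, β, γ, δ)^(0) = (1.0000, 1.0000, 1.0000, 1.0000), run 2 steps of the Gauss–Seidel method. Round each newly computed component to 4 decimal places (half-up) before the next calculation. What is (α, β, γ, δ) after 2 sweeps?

(-0.8400, -2.1279, 0.2324, -1.1345)

Iteration 1:
  α = (10 - (-2.8)·1.0000 - (1)·1.0000 - (2)·1.0000) / (-6.8) = -1.4412
  β = (-11 - (-1.2)·-1.4412 - (2)·1.0000 - (-1)·1.0000) / (6.2) = -2.2144
  γ = (0 - (-3.6)·-1.4412 - (2.6)·-2.2144 - (-0.3)·1.0000) / (9.5) = 0.0915
  δ = (10 - (-2.7)·-1.4412 - (3.5)·-2.2144 - (-4)·0.0915) / (-14.2) = -1.0018
Iteration 2:
  α = (10 - (-2.8)·-2.2144 - (1)·0.0915 - (2)·-1.0018) / (-6.8) = -0.8400
  β = (-11 - (-1.2)·-0.8400 - (2)·0.0915 - (-1)·-1.0018) / (6.2) = -2.1279
  γ = (0 - (-3.6)·-0.8400 - (2.6)·-2.1279 - (-0.3)·-1.0018) / (9.5) = 0.2324
  δ = (10 - (-2.7)·-0.8400 - (3.5)·-2.1279 - (-4)·0.2324) / (-14.2) = -1.1345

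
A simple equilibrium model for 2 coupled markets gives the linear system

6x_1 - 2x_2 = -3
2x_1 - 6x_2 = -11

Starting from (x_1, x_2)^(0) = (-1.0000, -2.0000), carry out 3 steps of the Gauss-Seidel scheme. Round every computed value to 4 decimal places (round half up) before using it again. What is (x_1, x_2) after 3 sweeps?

(0.1091, 1.8697)

Iteration 1:
  x_1 = (-3 - (-2)·-2.0000) / (6) = -1.1667
  x_2 = (-11 - (2)·-1.1667) / (-6) = 1.4444
Iteration 2:
  x_1 = (-3 - (-2)·1.4444) / (6) = -0.0185
  x_2 = (-11 - (2)·-0.0185) / (-6) = 1.8272
Iteration 3:
  x_1 = (-3 - (-2)·1.8272) / (6) = 0.1091
  x_2 = (-11 - (2)·0.1091) / (-6) = 1.8697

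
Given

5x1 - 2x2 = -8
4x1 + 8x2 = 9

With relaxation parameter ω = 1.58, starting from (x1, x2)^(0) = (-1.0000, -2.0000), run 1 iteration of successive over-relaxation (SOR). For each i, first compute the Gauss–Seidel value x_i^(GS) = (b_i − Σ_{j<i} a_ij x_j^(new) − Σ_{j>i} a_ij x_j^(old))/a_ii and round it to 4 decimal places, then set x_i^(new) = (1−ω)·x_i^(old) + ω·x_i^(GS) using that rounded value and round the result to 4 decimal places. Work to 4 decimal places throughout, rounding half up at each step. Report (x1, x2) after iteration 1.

(-3.2120, 5.4750)

Iteration 1:
  x1: GS value = (-8 - (-2)·-2.0000) / (5) = -2.4000;  x1 ← (1−ω)·-1.0000 + ω·-2.4000 = -3.2120
  x2: GS value = (9 - (4)·-3.2120) / (8) = 2.7310;  x2 ← (1−ω)·-2.0000 + ω·2.7310 = 5.4750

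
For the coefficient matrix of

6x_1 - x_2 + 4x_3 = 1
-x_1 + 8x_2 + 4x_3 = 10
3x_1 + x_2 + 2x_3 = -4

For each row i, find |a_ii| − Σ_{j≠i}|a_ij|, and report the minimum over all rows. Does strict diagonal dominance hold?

row 1: |6| − (1+4) = 1
row 2: |8| − (1+4) = 3
row 3: |2| − (3+1) = -2
minimum over rows = -2 → not strictly diagonally dominant

-2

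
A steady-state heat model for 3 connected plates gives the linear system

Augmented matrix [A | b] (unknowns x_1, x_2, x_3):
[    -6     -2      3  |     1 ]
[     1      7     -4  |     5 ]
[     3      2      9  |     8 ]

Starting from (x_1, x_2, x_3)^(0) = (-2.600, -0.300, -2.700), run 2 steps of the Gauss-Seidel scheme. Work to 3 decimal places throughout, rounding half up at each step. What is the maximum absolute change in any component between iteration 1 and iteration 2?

Iteration 1:
  x_1 = (1 - (-2)·-0.300 - (3)·-2.700) / (-6) = -1.417
  x_2 = (5 - (1)·-1.417 - (-4)·-2.700) / (7) = -0.626
  x_3 = (8 - (3)·-1.417 - (2)·-0.626) / (9) = 1.500
Iteration 2:
  x_1 = (1 - (-2)·-0.626 - (3)·1.500) / (-6) = 0.792
  x_2 = (5 - (1)·0.792 - (-4)·1.500) / (7) = 1.458
  x_3 = (8 - (3)·0.792 - (2)·1.458) / (9) = 0.301
Change: (2.209, 2.084, -1.199) → max |·| = 2.209

2.209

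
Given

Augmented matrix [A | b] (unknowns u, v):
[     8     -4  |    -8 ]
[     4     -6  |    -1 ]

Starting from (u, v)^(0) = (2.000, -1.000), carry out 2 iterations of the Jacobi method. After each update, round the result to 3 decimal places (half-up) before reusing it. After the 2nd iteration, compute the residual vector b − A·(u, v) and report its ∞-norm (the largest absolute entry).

9.332

Iteration 1:
  u = (-8 - (-4)·-1.000) / (8) = -1.500
  v = (-1 - (4)·2.000) / (-6) = 1.500
Iteration 2:
  u = (-8 - (-4)·1.500) / (8) = -0.250
  v = (-1 - (4)·-1.500) / (-6) = -0.833
Residual b − A·x = (-9.332, -4.998); ∞-norm = 9.332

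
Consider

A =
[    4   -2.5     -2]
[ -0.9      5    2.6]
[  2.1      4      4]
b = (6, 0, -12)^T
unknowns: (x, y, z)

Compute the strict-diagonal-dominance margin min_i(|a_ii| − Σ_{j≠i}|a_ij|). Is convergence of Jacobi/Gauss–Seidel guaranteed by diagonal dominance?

row 1: |4| − (2.5+2) = -0.5
row 2: |5| − (0.9+2.6) = 1.5
row 3: |4| − (2.1+4) = -2.1
minimum over rows = -2.1 → not strictly diagonally dominant

-2.1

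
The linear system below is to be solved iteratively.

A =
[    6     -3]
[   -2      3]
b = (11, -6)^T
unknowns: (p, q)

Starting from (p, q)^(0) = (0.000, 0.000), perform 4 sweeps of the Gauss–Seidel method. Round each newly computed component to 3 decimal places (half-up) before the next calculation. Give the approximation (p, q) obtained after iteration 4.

(1.272, -1.152)

Iteration 1:
  p = (11 - (-3)·0.000) / (6) = 1.833
  q = (-6 - (-2)·1.833) / (3) = -0.778
Iteration 2:
  p = (11 - (-3)·-0.778) / (6) = 1.444
  q = (-6 - (-2)·1.444) / (3) = -1.037
Iteration 3:
  p = (11 - (-3)·-1.037) / (6) = 1.315
  q = (-6 - (-2)·1.315) / (3) = -1.123
Iteration 4:
  p = (11 - (-3)·-1.123) / (6) = 1.272
  q = (-6 - (-2)·1.272) / (3) = -1.152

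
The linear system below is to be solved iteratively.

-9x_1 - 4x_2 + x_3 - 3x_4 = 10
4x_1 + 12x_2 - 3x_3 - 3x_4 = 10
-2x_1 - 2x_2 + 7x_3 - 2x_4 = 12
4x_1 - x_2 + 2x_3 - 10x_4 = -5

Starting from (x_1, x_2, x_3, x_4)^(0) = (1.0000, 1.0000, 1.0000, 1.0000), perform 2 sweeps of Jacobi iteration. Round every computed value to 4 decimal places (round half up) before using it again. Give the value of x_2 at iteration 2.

2.3188

Iteration 1:
  x_1 = (10 - (-4)·1.0000 - (1)·1.0000 - (-3)·1.0000) / (-9) = -1.7778
  x_2 = (10 - (4)·1.0000 - (-3)·1.0000 - (-3)·1.0000) / (12) = 1.0000
  x_3 = (12 - (-2)·1.0000 - (-2)·1.0000 - (-2)·1.0000) / (7) = 2.5714
  x_4 = (-5 - (4)·1.0000 - (-1)·1.0000 - (2)·1.0000) / (-10) = 1.0000
Iteration 2:
  x_1 = (10 - (-4)·1.0000 - (1)·2.5714 - (-3)·1.0000) / (-9) = -1.6032
  x_2 = (10 - (4)·-1.7778 - (-3)·2.5714 - (-3)·1.0000) / (12) = 2.3188
  x_3 = (12 - (-2)·-1.7778 - (-2)·1.0000 - (-2)·1.0000) / (7) = 1.7778
  x_4 = (-5 - (4)·-1.7778 - (-1)·1.0000 - (2)·2.5714) / (-10) = 0.2032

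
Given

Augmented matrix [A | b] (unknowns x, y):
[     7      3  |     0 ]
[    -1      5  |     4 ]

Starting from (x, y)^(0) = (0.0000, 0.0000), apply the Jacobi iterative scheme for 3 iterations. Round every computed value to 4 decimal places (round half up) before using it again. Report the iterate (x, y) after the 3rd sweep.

Iteration 1:
  x = (0 - (3)·0.0000) / (7) = 0.0000
  y = (4 - (-1)·0.0000) / (5) = 0.8000
Iteration 2:
  x = (0 - (3)·0.8000) / (7) = -0.3429
  y = (4 - (-1)·0.0000) / (5) = 0.8000
Iteration 3:
  x = (0 - (3)·0.8000) / (7) = -0.3429
  y = (4 - (-1)·-0.3429) / (5) = 0.7314

(-0.3429, 0.7314)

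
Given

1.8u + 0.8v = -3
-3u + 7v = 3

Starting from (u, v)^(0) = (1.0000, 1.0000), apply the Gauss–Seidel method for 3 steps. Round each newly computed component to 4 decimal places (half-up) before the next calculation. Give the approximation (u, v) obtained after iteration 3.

Iteration 1:
  u = (-3 - (0.8)·1.0000) / (1.8) = -2.1111
  v = (3 - (-3)·-2.1111) / (7) = -0.4762
Iteration 2:
  u = (-3 - (0.8)·-0.4762) / (1.8) = -1.4550
  v = (3 - (-3)·-1.4550) / (7) = -0.1950
Iteration 3:
  u = (-3 - (0.8)·-0.1950) / (1.8) = -1.5800
  v = (3 - (-3)·-1.5800) / (7) = -0.2486

(-1.5800, -0.2486)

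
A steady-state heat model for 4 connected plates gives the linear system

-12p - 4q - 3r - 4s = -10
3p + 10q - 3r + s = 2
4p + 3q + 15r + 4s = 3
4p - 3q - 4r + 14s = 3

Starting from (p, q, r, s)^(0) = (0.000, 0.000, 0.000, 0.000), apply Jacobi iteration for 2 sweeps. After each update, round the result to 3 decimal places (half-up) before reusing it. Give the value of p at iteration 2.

0.645

Iteration 1:
  p = (-10 - (-4)·0.000 - (-3)·0.000 - (-4)·0.000) / (-12) = 0.833
  q = (2 - (3)·0.000 - (-3)·0.000 - (1)·0.000) / (10) = 0.200
  r = (3 - (4)·0.000 - (3)·0.000 - (4)·0.000) / (15) = 0.200
  s = (3 - (4)·0.000 - (-3)·0.000 - (-4)·0.000) / (14) = 0.214
Iteration 2:
  p = (-10 - (-4)·0.200 - (-3)·0.200 - (-4)·0.214) / (-12) = 0.645
  q = (2 - (3)·0.833 - (-3)·0.200 - (1)·0.214) / (10) = -0.011
  r = (3 - (4)·0.833 - (3)·0.200 - (4)·0.214) / (15) = -0.119
  s = (3 - (4)·0.833 - (-3)·0.200 - (-4)·0.200) / (14) = 0.076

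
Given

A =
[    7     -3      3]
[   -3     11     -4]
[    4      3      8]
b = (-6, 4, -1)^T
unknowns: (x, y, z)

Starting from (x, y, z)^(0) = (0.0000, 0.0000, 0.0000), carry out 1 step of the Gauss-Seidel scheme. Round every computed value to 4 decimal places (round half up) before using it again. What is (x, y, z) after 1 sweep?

Iteration 1:
  x = (-6 - (-3)·0.0000 - (3)·0.0000) / (7) = -0.8571
  y = (4 - (-3)·-0.8571 - (-4)·0.0000) / (11) = 0.1299
  z = (-1 - (4)·-0.8571 - (3)·0.1299) / (8) = 0.2548

(-0.8571, 0.1299, 0.2548)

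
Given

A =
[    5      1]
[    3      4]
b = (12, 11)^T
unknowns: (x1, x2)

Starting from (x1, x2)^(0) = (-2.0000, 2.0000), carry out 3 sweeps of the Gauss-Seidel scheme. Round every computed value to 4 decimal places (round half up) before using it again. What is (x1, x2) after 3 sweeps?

Iteration 1:
  x1 = (12 - (1)·2.0000) / (5) = 2.0000
  x2 = (11 - (3)·2.0000) / (4) = 1.2500
Iteration 2:
  x1 = (12 - (1)·1.2500) / (5) = 2.1500
  x2 = (11 - (3)·2.1500) / (4) = 1.1375
Iteration 3:
  x1 = (12 - (1)·1.1375) / (5) = 2.1725
  x2 = (11 - (3)·2.1725) / (4) = 1.1206

(2.1725, 1.1206)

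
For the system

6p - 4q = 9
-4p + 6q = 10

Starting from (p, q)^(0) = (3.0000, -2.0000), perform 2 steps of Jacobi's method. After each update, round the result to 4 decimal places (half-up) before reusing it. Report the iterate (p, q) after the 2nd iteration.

(3.9445, 1.7778)

Iteration 1:
  p = (9 - (-4)·-2.0000) / (6) = 0.1667
  q = (10 - (-4)·3.0000) / (6) = 3.6667
Iteration 2:
  p = (9 - (-4)·3.6667) / (6) = 3.9445
  q = (10 - (-4)·0.1667) / (6) = 1.7778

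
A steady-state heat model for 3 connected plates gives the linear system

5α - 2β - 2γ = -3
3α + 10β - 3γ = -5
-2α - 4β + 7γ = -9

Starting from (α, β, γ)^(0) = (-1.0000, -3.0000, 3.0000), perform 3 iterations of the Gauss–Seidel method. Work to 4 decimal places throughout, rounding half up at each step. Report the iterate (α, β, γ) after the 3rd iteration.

Iteration 1:
  α = (-3 - (-2)·-3.0000 - (-2)·3.0000) / (5) = -0.6000
  β = (-5 - (3)·-0.6000 - (-3)·3.0000) / (10) = 0.5800
  γ = (-9 - (-2)·-0.6000 - (-4)·0.5800) / (7) = -1.1257
Iteration 2:
  α = (-3 - (-2)·0.5800 - (-2)·-1.1257) / (5) = -0.8183
  β = (-5 - (3)·-0.8183 - (-3)·-1.1257) / (10) = -0.5922
  γ = (-9 - (-2)·-0.8183 - (-4)·-0.5922) / (7) = -1.8579
Iteration 3:
  α = (-3 - (-2)·-0.5922 - (-2)·-1.8579) / (5) = -1.5800
  β = (-5 - (3)·-1.5800 - (-3)·-1.8579) / (10) = -0.5834
  γ = (-9 - (-2)·-1.5800 - (-4)·-0.5834) / (7) = -2.0705

(-1.5800, -0.5834, -2.0705)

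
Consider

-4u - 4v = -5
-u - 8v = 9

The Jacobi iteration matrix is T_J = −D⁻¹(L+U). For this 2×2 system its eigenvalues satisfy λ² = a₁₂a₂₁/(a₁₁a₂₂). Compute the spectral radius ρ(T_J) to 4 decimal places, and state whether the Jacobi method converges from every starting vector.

0.3536

a₁₂a₂₁/(a₁₁a₂₂) = (-4)·(-1) / ((-4)·(-8)) = 0.125000
ρ = √|0.125000| = √0.125000 = 0.3536
ρ < 1, so Jacobi converges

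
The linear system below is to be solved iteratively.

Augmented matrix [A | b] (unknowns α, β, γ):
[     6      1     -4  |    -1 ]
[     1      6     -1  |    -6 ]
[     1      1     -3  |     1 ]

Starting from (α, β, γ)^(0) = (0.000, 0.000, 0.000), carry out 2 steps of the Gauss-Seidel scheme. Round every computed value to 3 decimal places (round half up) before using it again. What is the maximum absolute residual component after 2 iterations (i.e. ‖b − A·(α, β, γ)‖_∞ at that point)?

0.441

Iteration 1:
  α = (-1 - (1)·0.000 - (-4)·0.000) / (6) = -0.167
  β = (-6 - (1)·-0.167 - (-1)·0.000) / (6) = -0.972
  γ = (1 - (1)·-0.167 - (1)·-0.972) / (-3) = -0.713
Iteration 2:
  α = (-1 - (1)·-0.972 - (-4)·-0.713) / (6) = -0.480
  β = (-6 - (1)·-0.480 - (-1)·-0.713) / (6) = -1.039
  γ = (1 - (1)·-0.480 - (1)·-1.039) / (-3) = -0.840
Residual b − A·x = (-0.441, -0.126, -0.001); ∞-norm = 0.441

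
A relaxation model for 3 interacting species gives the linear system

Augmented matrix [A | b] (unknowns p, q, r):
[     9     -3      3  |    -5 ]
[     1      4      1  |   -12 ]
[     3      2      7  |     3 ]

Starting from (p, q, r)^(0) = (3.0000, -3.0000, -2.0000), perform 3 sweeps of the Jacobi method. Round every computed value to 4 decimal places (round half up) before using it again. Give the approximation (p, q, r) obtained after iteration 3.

(-2.0609, -3.0248, 1.9246)

Iteration 1:
  p = (-5 - (-3)·-3.0000 - (3)·-2.0000) / (9) = -0.8889
  q = (-12 - (1)·3.0000 - (1)·-2.0000) / (4) = -3.2500
  r = (3 - (3)·3.0000 - (2)·-3.0000) / (7) = 0.0000
Iteration 2:
  p = (-5 - (-3)·-3.2500 - (3)·0.0000) / (9) = -1.6389
  q = (-12 - (1)·-0.8889 - (1)·0.0000) / (4) = -2.7778
  r = (3 - (3)·-0.8889 - (2)·-3.2500) / (7) = 1.7381
Iteration 3:
  p = (-5 - (-3)·-2.7778 - (3)·1.7381) / (9) = -2.0609
  q = (-12 - (1)·-1.6389 - (1)·1.7381) / (4) = -3.0248
  r = (3 - (3)·-1.6389 - (2)·-2.7778) / (7) = 1.9246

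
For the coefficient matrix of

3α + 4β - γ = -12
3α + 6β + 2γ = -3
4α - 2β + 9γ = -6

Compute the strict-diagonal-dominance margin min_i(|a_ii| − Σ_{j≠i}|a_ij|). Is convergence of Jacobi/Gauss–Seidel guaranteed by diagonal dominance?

-2

row 1: |3| − (4+1) = -2
row 2: |6| − (3+2) = 1
row 3: |9| − (4+2) = 3
minimum over rows = -2 → not strictly diagonally dominant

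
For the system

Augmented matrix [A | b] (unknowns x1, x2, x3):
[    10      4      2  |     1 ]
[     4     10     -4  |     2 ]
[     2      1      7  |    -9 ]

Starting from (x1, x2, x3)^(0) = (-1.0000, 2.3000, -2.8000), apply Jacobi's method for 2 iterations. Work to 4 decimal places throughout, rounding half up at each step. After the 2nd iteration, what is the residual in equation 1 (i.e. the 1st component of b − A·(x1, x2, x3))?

Iteration 1:
  x1 = (1 - (4)·2.3000 - (2)·-2.8000) / (10) = -0.2600
  x2 = (2 - (4)·-1.0000 - (-4)·-2.8000) / (10) = -0.5200
  x3 = (-9 - (2)·-1.0000 - (1)·2.3000) / (7) = -1.3286
Iteration 2:
  x1 = (1 - (4)·-0.5200 - (2)·-1.3286) / (10) = 0.5737
  x2 = (2 - (4)·-0.2600 - (-4)·-1.3286) / (10) = -0.2274
  x3 = (-9 - (2)·-0.2600 - (1)·-0.5200) / (7) = -1.1371
Residual b − A·x = (-1.5532, -2.5692, -1.9603)

-1.5532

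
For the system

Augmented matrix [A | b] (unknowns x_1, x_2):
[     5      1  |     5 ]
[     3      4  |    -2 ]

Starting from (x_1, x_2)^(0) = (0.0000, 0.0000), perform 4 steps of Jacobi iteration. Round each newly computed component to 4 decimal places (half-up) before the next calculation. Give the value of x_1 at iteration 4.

1.2650

Iteration 1:
  x_1 = (5 - (1)·0.0000) / (5) = 1.0000
  x_2 = (-2 - (3)·0.0000) / (4) = -0.5000
Iteration 2:
  x_1 = (5 - (1)·-0.5000) / (5) = 1.1000
  x_2 = (-2 - (3)·1.0000) / (4) = -1.2500
Iteration 3:
  x_1 = (5 - (1)·-1.2500) / (5) = 1.2500
  x_2 = (-2 - (3)·1.1000) / (4) = -1.3250
Iteration 4:
  x_1 = (5 - (1)·-1.3250) / (5) = 1.2650
  x_2 = (-2 - (3)·1.2500) / (4) = -1.4375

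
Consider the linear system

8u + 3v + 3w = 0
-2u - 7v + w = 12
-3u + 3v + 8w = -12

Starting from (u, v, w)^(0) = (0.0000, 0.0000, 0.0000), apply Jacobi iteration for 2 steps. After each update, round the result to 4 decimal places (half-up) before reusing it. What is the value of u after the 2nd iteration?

Iteration 1:
  u = (0 - (3)·0.0000 - (3)·0.0000) / (8) = 0.0000
  v = (12 - (-2)·0.0000 - (1)·0.0000) / (-7) = -1.7143
  w = (-12 - (-3)·0.0000 - (3)·0.0000) / (8) = -1.5000
Iteration 2:
  u = (0 - (3)·-1.7143 - (3)·-1.5000) / (8) = 1.2054
  v = (12 - (-2)·0.0000 - (1)·-1.5000) / (-7) = -1.9286
  w = (-12 - (-3)·0.0000 - (3)·-1.7143) / (8) = -0.8571

1.2054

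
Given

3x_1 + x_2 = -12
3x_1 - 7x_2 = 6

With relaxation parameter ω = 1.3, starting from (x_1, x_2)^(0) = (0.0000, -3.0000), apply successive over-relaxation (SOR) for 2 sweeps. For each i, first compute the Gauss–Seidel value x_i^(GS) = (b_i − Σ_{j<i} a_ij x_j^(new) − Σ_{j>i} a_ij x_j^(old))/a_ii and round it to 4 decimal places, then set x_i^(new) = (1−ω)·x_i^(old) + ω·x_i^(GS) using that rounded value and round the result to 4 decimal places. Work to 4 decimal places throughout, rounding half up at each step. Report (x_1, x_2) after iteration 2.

(-2.9956, -2.0671)

Iteration 1:
  x_1: GS value = (-12 - (1)·-3.0000) / (3) = -3.0000;  x_1 ← (1−ω)·0.0000 + ω·-3.0000 = -3.9000
  x_2: GS value = (6 - (3)·-3.9000) / (-7) = -2.5286;  x_2 ← (1−ω)·-3.0000 + ω·-2.5286 = -2.3872
Iteration 2:
  x_1: GS value = (-12 - (1)·-2.3872) / (3) = -3.2043;  x_1 ← (1−ω)·-3.9000 + ω·-3.2043 = -2.9956
  x_2: GS value = (6 - (3)·-2.9956) / (-7) = -2.1410;  x_2 ← (1−ω)·-2.3872 + ω·-2.1410 = -2.0671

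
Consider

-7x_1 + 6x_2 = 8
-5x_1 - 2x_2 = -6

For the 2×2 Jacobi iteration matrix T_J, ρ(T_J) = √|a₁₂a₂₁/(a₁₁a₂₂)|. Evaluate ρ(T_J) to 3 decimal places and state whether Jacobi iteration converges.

a₁₂a₂₁/(a₁₁a₂₂) = (6)·(-5) / ((-7)·(-2)) = -2.142857
ρ = √|-2.142857| = √2.142857 = 1.464
ρ > 1, so Jacobi diverges

1.464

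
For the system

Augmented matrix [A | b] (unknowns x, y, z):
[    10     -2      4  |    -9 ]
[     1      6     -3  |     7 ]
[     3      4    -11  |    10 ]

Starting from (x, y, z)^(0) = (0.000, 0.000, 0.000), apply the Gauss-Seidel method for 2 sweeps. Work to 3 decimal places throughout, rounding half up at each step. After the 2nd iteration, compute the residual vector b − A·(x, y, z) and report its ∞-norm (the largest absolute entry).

0.820

Iteration 1:
  x = (-9 - (-2)·0.000 - (4)·0.000) / (10) = -0.900
  y = (7 - (1)·-0.900 - (-3)·0.000) / (6) = 1.317
  z = (10 - (3)·-0.900 - (4)·1.317) / (-11) = -0.676
Iteration 2:
  x = (-9 - (-2)·1.317 - (4)·-0.676) / (10) = -0.366
  y = (7 - (1)·-0.366 - (-3)·-0.676) / (6) = 0.890
  z = (10 - (3)·-0.366 - (4)·0.890) / (-11) = -0.685
Residual b − A·x = (-0.820, -0.029, 0.003); ∞-norm = 0.820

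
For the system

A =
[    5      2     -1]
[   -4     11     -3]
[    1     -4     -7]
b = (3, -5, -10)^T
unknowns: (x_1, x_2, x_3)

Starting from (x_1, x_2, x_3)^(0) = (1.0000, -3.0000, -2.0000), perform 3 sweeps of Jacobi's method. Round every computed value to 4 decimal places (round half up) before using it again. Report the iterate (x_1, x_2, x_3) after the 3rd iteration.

Iteration 1:
  x_1 = (3 - (2)·-3.0000 - (-1)·-2.0000) / (5) = 1.4000
  x_2 = (-5 - (-4)·1.0000 - (-3)·-2.0000) / (11) = -0.6364
  x_3 = (-10 - (1)·1.0000 - (-4)·-3.0000) / (-7) = 3.2857
Iteration 2:
  x_1 = (3 - (2)·-0.6364 - (-1)·3.2857) / (5) = 1.5117
  x_2 = (-5 - (-4)·1.4000 - (-3)·3.2857) / (11) = 0.9506
  x_3 = (-10 - (1)·1.4000 - (-4)·-0.6364) / (-7) = 1.9922
Iteration 3:
  x_1 = (3 - (2)·0.9506 - (-1)·1.9922) / (5) = 0.6182
  x_2 = (-5 - (-4)·1.5117 - (-3)·1.9922) / (11) = 0.6385
  x_3 = (-10 - (1)·1.5117 - (-4)·0.9506) / (-7) = 1.1013

(0.6182, 0.6385, 1.1013)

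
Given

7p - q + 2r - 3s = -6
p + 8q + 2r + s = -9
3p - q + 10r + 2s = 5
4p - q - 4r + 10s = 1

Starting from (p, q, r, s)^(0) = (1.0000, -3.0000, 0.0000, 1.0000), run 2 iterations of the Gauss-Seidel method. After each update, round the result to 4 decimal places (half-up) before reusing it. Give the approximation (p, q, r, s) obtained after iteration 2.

Iteration 1:
  p = (-6 - (-1)·-3.0000 - (2)·0.0000 - (-3)·1.0000) / (7) = -0.8571
  q = (-9 - (1)·-0.8571 - (2)·0.0000 - (1)·1.0000) / (8) = -1.1429
  r = (5 - (3)·-0.8571 - (-1)·-1.1429 - (2)·1.0000) / (10) = 0.4428
  s = (1 - (4)·-0.8571 - (-1)·-1.1429 - (-4)·0.4428) / (10) = 0.5057
Iteration 2:
  p = (-6 - (-1)·-1.1429 - (2)·0.4428 - (-3)·0.5057) / (7) = -0.9302
  q = (-9 - (1)·-0.9302 - (2)·0.4428 - (1)·0.5057) / (8) = -1.1826
  r = (5 - (3)·-0.9302 - (-1)·-1.1826 - (2)·0.5057) / (10) = 0.5597
  s = (1 - (4)·-0.9302 - (-1)·-1.1826 - (-4)·0.5597) / (10) = 0.5777

(-0.9302, -1.1826, 0.5597, 0.5777)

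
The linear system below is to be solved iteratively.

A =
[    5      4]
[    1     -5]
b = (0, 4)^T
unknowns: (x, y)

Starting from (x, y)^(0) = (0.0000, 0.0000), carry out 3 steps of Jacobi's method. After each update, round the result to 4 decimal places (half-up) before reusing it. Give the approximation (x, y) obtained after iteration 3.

(0.6400, -0.6720)

Iteration 1:
  x = (0 - (4)·0.0000) / (5) = 0.0000
  y = (4 - (1)·0.0000) / (-5) = -0.8000
Iteration 2:
  x = (0 - (4)·-0.8000) / (5) = 0.6400
  y = (4 - (1)·0.0000) / (-5) = -0.8000
Iteration 3:
  x = (0 - (4)·-0.8000) / (5) = 0.6400
  y = (4 - (1)·0.6400) / (-5) = -0.6720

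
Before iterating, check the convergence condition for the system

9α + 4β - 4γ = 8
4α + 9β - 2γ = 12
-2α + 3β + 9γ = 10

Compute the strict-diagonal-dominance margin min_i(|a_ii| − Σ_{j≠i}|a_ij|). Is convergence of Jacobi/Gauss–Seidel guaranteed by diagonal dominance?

1

row 1: |9| − (4+4) = 1
row 2: |9| − (4+2) = 3
row 3: |9| − (2+3) = 4
minimum over rows = 1 → strictly diagonally dominant (convergence guaranteed)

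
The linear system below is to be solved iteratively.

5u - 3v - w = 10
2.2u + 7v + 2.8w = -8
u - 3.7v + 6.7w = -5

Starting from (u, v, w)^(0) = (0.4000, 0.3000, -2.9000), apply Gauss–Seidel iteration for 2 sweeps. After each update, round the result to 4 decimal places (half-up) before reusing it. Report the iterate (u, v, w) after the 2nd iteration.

Iteration 1:
  u = (10 - (-3)·0.3000 - (-1)·-2.9000) / (5) = 1.6000
  v = (-8 - (2.2)·1.6000 - (2.8)·-2.9000) / (7) = -0.4857
  w = (-5 - (1)·1.6000 - (-3.7)·-0.4857) / (6.7) = -1.2533
Iteration 2:
  u = (10 - (-3)·-0.4857 - (-1)·-1.2533) / (5) = 1.4579
  v = (-8 - (2.2)·1.4579 - (2.8)·-1.2533) / (7) = -1.0997
  w = (-5 - (1)·1.4579 - (-3.7)·-1.0997) / (6.7) = -1.5712

(1.4579, -1.0997, -1.5712)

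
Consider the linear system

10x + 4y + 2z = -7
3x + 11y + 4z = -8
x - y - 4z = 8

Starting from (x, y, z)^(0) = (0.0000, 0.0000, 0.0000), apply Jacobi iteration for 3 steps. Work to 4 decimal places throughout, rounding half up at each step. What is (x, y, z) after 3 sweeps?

(-0.3777, 0.0000, -2.0500)

Iteration 1:
  x = (-7 - (4)·0.0000 - (2)·0.0000) / (10) = -0.7000
  y = (-8 - (3)·0.0000 - (4)·0.0000) / (11) = -0.7273
  z = (8 - (1)·0.0000 - (-1)·0.0000) / (-4) = -2.0000
Iteration 2:
  x = (-7 - (4)·-0.7273 - (2)·-2.0000) / (10) = -0.0091
  y = (-8 - (3)·-0.7000 - (4)·-2.0000) / (11) = 0.1909
  z = (8 - (1)·-0.7000 - (-1)·-0.7273) / (-4) = -1.9932
Iteration 3:
  x = (-7 - (4)·0.1909 - (2)·-1.9932) / (10) = -0.3777
  y = (-8 - (3)·-0.0091 - (4)·-1.9932) / (11) = 0.0000
  z = (8 - (1)·-0.0091 - (-1)·0.1909) / (-4) = -2.0500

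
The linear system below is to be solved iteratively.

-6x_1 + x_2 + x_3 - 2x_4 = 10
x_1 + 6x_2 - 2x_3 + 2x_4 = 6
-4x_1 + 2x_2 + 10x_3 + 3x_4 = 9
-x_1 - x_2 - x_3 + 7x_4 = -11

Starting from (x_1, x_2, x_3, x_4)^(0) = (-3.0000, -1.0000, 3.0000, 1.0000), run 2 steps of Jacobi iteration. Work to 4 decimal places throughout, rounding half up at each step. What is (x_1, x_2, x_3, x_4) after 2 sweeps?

(-0.8008, 1.7159, 0.3143, -1.5571)

Iteration 1:
  x_1 = (10 - (1)·-1.0000 - (1)·3.0000 - (-2)·1.0000) / (-6) = -1.6667
  x_2 = (6 - (1)·-3.0000 - (-2)·3.0000 - (2)·1.0000) / (6) = 2.1667
  x_3 = (9 - (-4)·-3.0000 - (2)·-1.0000 - (3)·1.0000) / (10) = -0.4000
  x_4 = (-11 - (-1)·-3.0000 - (-1)·-1.0000 - (-1)·3.0000) / (7) = -1.7143
Iteration 2:
  x_1 = (10 - (1)·2.1667 - (1)·-0.4000 - (-2)·-1.7143) / (-6) = -0.8008
  x_2 = (6 - (1)·-1.6667 - (-2)·-0.4000 - (2)·-1.7143) / (6) = 1.7159
  x_3 = (9 - (-4)·-1.6667 - (2)·2.1667 - (3)·-1.7143) / (10) = 0.3143
  x_4 = (-11 - (-1)·-1.6667 - (-1)·2.1667 - (-1)·-0.4000) / (7) = -1.5571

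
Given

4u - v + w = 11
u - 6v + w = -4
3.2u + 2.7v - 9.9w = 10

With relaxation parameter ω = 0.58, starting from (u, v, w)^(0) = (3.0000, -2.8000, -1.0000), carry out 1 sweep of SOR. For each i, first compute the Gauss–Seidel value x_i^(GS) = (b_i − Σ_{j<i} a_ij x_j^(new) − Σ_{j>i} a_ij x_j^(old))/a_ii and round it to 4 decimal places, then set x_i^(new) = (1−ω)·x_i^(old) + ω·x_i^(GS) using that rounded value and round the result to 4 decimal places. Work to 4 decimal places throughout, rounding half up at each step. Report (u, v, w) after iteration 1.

Iteration 1:
  u: GS value = (11 - (-1)·-2.8000 - (1)·-1.0000) / (4) = 2.3000;  u ← (1−ω)·3.0000 + ω·2.3000 = 2.5940
  v: GS value = (-4 - (1)·2.5940 - (1)·-1.0000) / (-6) = 0.9323;  v ← (1−ω)·-2.8000 + ω·0.9323 = -0.6353
  w: GS value = (10 - (3.2)·2.5940 - (2.7)·-0.6353) / (-9.9) = -0.3449;  w ← (1−ω)·-1.0000 + ω·-0.3449 = -0.6200

(2.5940, -0.6353, -0.6200)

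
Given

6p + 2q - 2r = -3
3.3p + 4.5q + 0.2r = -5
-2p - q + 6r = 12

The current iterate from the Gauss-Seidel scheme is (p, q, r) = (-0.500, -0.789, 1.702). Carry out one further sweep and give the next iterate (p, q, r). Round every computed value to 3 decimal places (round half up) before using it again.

One sweep:
  p = (-3 - (2)·-0.789 - (-2)·1.702) / (6) = 0.330
  q = (-5 - (3.3)·0.330 - (0.2)·1.702) / (4.5) = -1.429
  r = (12 - (-2)·0.330 - (-1)·-1.429) / (6) = 1.872

(0.330, -1.429, 1.872)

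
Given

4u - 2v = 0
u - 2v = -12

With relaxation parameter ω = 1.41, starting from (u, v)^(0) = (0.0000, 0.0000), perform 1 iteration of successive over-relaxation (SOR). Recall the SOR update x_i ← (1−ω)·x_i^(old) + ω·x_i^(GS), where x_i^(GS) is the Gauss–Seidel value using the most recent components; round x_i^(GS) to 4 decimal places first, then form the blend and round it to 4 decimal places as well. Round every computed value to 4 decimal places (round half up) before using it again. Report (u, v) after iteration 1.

(0.0000, 8.4600)

Iteration 1:
  u: GS value = (0 - (-2)·0.0000) / (4) = 0.0000;  u ← (1−ω)·0.0000 + ω·0.0000 = 0.0000
  v: GS value = (-12 - (1)·0.0000) / (-2) = 6.0000;  v ← (1−ω)·0.0000 + ω·6.0000 = 8.4600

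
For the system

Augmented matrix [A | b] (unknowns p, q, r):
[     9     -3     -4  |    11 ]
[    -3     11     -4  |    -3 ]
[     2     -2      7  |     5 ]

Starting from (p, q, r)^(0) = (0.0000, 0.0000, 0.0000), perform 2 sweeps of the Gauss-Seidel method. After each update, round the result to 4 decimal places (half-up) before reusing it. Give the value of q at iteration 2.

0.2515

Iteration 1:
  p = (11 - (-3)·0.0000 - (-4)·0.0000) / (9) = 1.2222
  q = (-3 - (-3)·1.2222 - (-4)·0.0000) / (11) = 0.0606
  r = (5 - (2)·1.2222 - (-2)·0.0606) / (7) = 0.3824
Iteration 2:
  p = (11 - (-3)·0.0606 - (-4)·0.3824) / (9) = 1.4124
  q = (-3 - (-3)·1.4124 - (-4)·0.3824) / (11) = 0.2515
  r = (5 - (2)·1.4124 - (-2)·0.2515) / (7) = 0.3826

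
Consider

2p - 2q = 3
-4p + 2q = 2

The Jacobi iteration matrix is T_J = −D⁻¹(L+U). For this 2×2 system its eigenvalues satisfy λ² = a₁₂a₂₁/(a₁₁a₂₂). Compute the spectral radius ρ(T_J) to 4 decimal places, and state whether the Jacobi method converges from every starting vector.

a₁₂a₂₁/(a₁₁a₂₂) = (-2)·(-4) / ((2)·(2)) = 2.000000
ρ = √|2.000000| = √2.000000 = 1.4142
ρ > 1, so Jacobi diverges

1.4142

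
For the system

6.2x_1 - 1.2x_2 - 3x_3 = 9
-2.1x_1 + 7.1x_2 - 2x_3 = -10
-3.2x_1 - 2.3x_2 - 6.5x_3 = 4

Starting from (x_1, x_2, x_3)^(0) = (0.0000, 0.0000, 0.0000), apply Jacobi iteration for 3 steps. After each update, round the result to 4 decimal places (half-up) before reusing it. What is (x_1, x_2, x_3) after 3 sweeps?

(0.8262, -1.3821, -0.6414)

Iteration 1:
  x_1 = (9 - (-1.2)·0.0000 - (-3)·0.0000) / (6.2) = 1.4516
  x_2 = (-10 - (-2.1)·0.0000 - (-2)·0.0000) / (7.1) = -1.4085
  x_3 = (4 - (-3.2)·0.0000 - (-2.3)·0.0000) / (-6.5) = -0.6154
Iteration 2:
  x_1 = (9 - (-1.2)·-1.4085 - (-3)·-0.6154) / (6.2) = 0.8812
  x_2 = (-10 - (-2.1)·1.4516 - (-2)·-0.6154) / (7.1) = -1.1525
  x_3 = (4 - (-3.2)·1.4516 - (-2.3)·-1.4085) / (-6.5) = -0.8316
Iteration 3:
  x_1 = (9 - (-1.2)·-1.1525 - (-3)·-0.8316) / (6.2) = 0.8262
  x_2 = (-10 - (-2.1)·0.8812 - (-2)·-0.8316) / (7.1) = -1.3821
  x_3 = (4 - (-3.2)·0.8812 - (-2.3)·-1.1525) / (-6.5) = -0.6414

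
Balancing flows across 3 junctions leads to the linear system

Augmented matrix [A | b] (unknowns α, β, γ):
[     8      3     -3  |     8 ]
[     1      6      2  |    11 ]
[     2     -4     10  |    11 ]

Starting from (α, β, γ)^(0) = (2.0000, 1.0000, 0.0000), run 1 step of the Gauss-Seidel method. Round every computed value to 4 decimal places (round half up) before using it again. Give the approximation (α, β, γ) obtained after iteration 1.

(0.6250, 1.7292, 1.6667)

Iteration 1:
  α = (8 - (3)·1.0000 - (-3)·0.0000) / (8) = 0.6250
  β = (11 - (1)·0.6250 - (2)·0.0000) / (6) = 1.7292
  γ = (11 - (2)·0.6250 - (-4)·1.7292) / (10) = 1.6667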